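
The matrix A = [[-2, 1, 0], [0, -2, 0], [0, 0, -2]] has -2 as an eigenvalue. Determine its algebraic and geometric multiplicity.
algebraic multiplicity 3, geometric multiplicity 2

The characteristic polynomial is (x + 2)^3, so the factor x + 2 appears with exponent 3: the algebraic multiplicity is 3.

rank(A + 2I) = 1, so the eigenspace has dimension 3 - 1 = 2: the geometric multiplicity is 2.

Since 2 < 3, A is not diagonalizable.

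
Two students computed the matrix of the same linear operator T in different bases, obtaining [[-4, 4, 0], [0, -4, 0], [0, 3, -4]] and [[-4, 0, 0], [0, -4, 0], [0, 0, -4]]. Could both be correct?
Both have characteristic polynomial (x + 4)^3, but the minimal polynomial of A is (x + 4)^2 while the minimal polynomial of B is x + 4. The minimal polynomial is a similarity invariant, so A and B are not similar.

No.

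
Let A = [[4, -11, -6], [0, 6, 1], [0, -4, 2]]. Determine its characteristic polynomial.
χ_A(x) = (x - 4)^3

xI - A = [[x - 4, 11, 6], [0, x - 6, -1], [0, 4, x - 2]].

Expanding det(xI - A) along the first row:
det(xI - A) = + (x - 4)·det([[x - 6, -1], [4, x - 2]]) - (11)·det([[0, -1], [0, x - 2]]) + (6)·det([[0, x - 6], [0, 4]]).

Evaluating gives χ_A(x) = x^3 - 12x^2 + 48x - 64 = (x - 4)^3.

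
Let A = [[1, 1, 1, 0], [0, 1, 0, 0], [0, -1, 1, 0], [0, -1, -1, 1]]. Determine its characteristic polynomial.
xI - A = [[x - 1, -1, -1, 0], [0, x - 1, 0, 0], [0, 1, x - 1, 0], [0, 1, 1, x - 1]].

Expanding det(xI - A) along the first row:
det(xI - A) = + (x - 1)·det([[x - 1, 0, 0], [1, x - 1, 0], [1, 1, x - 1]]) - (-1)·det([[0, 0, 0], [0, x - 1, 0], [0, 1, x - 1]]) + (-1)·det([[0, x - 1, 0], [0, 1, 0], [0, 1, x - 1]]) - (0)·det([[0, x - 1, 0], [0, 1, x - 1], [0, 1, 1]]).

Evaluating gives χ_A(x) = x^4 - 4x^3 + 6x^2 - 4x + 1 = (x - 1)^4.

χ_A(x) = (x - 1)^4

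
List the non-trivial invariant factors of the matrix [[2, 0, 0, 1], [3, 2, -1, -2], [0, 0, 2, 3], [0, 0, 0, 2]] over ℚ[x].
The Jordan structure of A has elementary divisors (x - 2)^2, (x - 2)^2. Arranging the block sizes at each eigenvalue in decreasing order and taking row products gives the invariant factors.

Invariant factors (smallest first, each dividing the next): (x - 2)^2, (x - 2)^2.

Check: the last factor (x - 2)^2 is the minimal polynomial, and the product (x - 2)^4 is the characteristic polynomial.

(x - 2)^2, (x - 2)^2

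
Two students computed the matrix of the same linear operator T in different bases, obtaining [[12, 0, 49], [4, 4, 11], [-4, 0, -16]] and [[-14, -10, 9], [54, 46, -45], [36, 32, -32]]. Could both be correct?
Yes.

Two matrices over a field are similar if and only if they have the same invariant factors.

Both A and B have characteristic polynomial (x - 4)(x + 2)^2 and minimal polynomial (x - 4)(x + 2)^2. Computing further, both have invariant factors (x - 4)(x + 2)^2. Hence A and B are similar.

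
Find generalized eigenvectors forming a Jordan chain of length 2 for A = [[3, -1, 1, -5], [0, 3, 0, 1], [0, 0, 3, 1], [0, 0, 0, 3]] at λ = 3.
v_1 = [[-1, 0, 1, 0]]^T, v_2 = [[1, 0, 0, 0]]^T

We seek v_1 ∈ ker((A - 3I)^2) \ ker(A - 3I), then set v_{i+1} = (A - 3I) v_i.

One such chain is v_1 = [[-1, 0, 1, 0]]^T, v_2 = [[1, 0, 0, 0]]^T. Check: (A - 3I) v_2 = [[0, 0, 0, 0]]^T = 0.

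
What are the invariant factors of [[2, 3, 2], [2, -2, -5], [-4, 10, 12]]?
The Jordan structure of A has elementary divisors (x - 4)^3. Arranging the block sizes at each eigenvalue in decreasing order and taking row products gives the invariant factors.

Invariant factors (smallest first, each dividing the next): (x - 4)^3.

Check: the last factor (x - 4)^3 is the minimal polynomial, and the product (x - 4)^3 is the characteristic polynomial.

(x - 4)^3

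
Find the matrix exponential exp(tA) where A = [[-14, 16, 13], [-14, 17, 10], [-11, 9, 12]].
A has Jordan form J = [[5, 1, 0], [0, 5, 1], [0, 0, 5]] with A = PJP^{-1}, so e^{tA} = P e^{tJ} P^{-1}.

For a Jordan block J_k(λ), e^{tJ_k(λ)} = e^{λt} · (I + tN + t^2 N^2/2! + ... + t^{k-1} N^{k-1}/(k-1)!) where N is the nilpotent superdiagonal part.

Assembling the blocks and conjugating back gives the entries of e^{tA} as shown above.

e^{tA} = [[(-3*t^2 - 19*t + 1)*e^{5*t}, t*(5*t + 32)*e^{5*t}/2, t*(2*t + 13)*e^{5*t}], [2*t*(-3*t - 7)*e^{5*t}, (5*t^2 + 12*t + 1)*e^{5*t}, 2*t*(2*t + 5)*e^{5*t}], [t*(3*t - 11)*e^{5*t}, t*(18 - 5*t)*e^{5*t}/2, (-2*t^2 + 7*t + 1)*e^{5*t}]]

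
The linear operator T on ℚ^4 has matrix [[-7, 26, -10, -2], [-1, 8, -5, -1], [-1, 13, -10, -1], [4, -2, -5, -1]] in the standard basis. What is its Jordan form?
J = [[-5, 0, 0, 0], [0, -5, 0, 0], [0, 0, 0, 1], [0, 0, 0, 0]]

The characteristic polynomial is det(xI - A) = x^2(x + 5)^2, so the eigenvalues are -5 (algebraic multiplicity 2), 0 (algebraic multiplicity 2).

For λ = -5: rank(A + 5I) = 2. The eigenspace has dimension 4 - 2 = 2, so there are 2 Jordan blocks; the rank sequence gives block sizes [1, 1].

For λ = 0: rank(A) = 3, rank(A^2) = 2. The eigenspace has dimension 4 - 3 = 1, so there is 1 Jordan block; the rank sequence gives block sizes [2].

Assembling the blocks gives the Jordan form J above.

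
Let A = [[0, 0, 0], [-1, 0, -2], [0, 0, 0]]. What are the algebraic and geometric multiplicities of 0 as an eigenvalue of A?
algebraic multiplicity 3, geometric multiplicity 2

The characteristic polynomial is x^3, so the factor x appears with exponent 3: the algebraic multiplicity is 3.

rank(A) = 1, so the eigenspace has dimension 3 - 1 = 2: the geometric multiplicity is 2.

Since 2 < 3, A is not diagonalizable.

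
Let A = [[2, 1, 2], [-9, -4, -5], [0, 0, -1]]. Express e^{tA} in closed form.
A has Jordan form J = [[-1, 1, 0], [0, -1, 1], [0, 0, -1]] with A = PJP^{-1}, so e^{tA} = P e^{tJ} P^{-1}.

For a Jordan block J_k(λ), e^{tJ_k(λ)} = e^{λt} · (I + tN + t^2 N^2/2! + ... + t^{k-1} N^{k-1}/(k-1)!) where N is the nilpotent superdiagonal part.

Assembling the blocks and conjugating back gives the entries of e^{tA} as shown above.

e^{tA} = [[(3*t + 1)*e^{-t}, t*e^{-t}, t*(t + 4)*e^{-t}/2], [-9*t*e^{-t}, (1 - 3*t)*e^{-t}, t*(-3*t - 10)*e^{-t}/2], [0, 0, e^{-t}]]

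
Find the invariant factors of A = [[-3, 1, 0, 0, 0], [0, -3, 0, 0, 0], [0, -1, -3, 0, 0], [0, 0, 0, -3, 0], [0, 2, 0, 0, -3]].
x + 3, x + 3, x + 3, (x + 3)^2

The Jordan structure of A has elementary divisors (x + 3)^2, (x + 3), (x + 3), (x + 3). Arranging the block sizes at each eigenvalue in decreasing order and taking row products gives the invariant factors.

Invariant factors (smallest first, each dividing the next): x + 3, x + 3, x + 3, (x + 3)^2.

Check: the last factor (x + 3)^2 is the minimal polynomial, and the product (x + 3)^5 is the characteristic polynomial.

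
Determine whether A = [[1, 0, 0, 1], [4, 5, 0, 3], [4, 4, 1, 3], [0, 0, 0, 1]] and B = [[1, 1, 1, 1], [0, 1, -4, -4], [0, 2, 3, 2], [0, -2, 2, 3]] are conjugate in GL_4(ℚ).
Two matrices over a field are similar if and only if they have the same invariant factors.

Both A and B have characteristic polynomial (x - 5)(x - 1)^3 and minimal polynomial (x - 5)(x - 1)^2. Computing further, both have invariant factors x - 1, (x - 5)(x - 1)^2. Hence A and B are similar.

Yes.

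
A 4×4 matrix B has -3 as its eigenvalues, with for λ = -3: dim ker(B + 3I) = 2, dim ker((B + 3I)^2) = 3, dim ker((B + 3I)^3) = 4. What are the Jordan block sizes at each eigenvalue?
λ = -3: successive nullity increments [2, 1, 1] count blocks of size ≥ k; block sizes are [3, 1].

Jordan blocks: (-3, 3), (-3, 1)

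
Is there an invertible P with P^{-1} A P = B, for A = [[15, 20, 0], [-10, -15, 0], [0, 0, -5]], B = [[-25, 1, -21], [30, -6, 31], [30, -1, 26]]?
Both have characteristic polynomial (x - 5)(x + 5)^2, but the minimal polynomial of A is (x - 5)(x + 5) while the minimal polynomial of B is (x - 5)(x + 5)^2. The minimal polynomial is a similarity invariant, so A and B are not similar.

No.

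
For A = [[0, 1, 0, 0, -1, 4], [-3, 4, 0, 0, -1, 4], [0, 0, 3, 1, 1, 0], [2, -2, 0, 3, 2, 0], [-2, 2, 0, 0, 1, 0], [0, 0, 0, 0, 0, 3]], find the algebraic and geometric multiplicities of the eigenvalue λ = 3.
algebraic multiplicity 4, geometric multiplicity 3

The characteristic polynomial is (x - 3)^4(x - 1)^2, so the factor x - 3 appears with exponent 4: the algebraic multiplicity is 4.

rank(A - 3I) = 3, so the eigenspace has dimension 6 - 3 = 3: the geometric multiplicity is 3.

Since 3 < 4, A is not diagonalizable.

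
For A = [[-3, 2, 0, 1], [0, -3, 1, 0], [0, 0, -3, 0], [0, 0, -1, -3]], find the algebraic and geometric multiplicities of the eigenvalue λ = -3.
algebraic multiplicity 4, geometric multiplicity 2

The characteristic polynomial is (x + 3)^4, so the factor x + 3 appears with exponent 4: the algebraic multiplicity is 4.

rank(A + 3I) = 2, so the eigenspace has dimension 4 - 2 = 2: the geometric multiplicity is 2.

Since 2 < 4, A is not diagonalizable.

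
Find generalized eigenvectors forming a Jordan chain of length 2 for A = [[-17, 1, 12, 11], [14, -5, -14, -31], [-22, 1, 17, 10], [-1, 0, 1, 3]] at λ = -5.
We seek v_1 ∈ ker((A + 5I)^2) \ ker(A + 5I), then set v_{i+1} = (A + 5I) v_i.

One such chain is v_1 = [[2, 1, 2, 0]]^T, v_2 = [[1, 0, 1, 0]]^T. Check: (A + 5I) v_2 = [[0, 0, 0, 0]]^T = 0.

v_1 = [[2, 1, 2, 0]]^T, v_2 = [[1, 0, 1, 0]]^T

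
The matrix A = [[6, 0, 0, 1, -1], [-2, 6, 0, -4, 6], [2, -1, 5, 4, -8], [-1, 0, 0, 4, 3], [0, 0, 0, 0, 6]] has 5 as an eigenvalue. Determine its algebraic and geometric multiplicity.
algebraic multiplicity 3, geometric multiplicity 2

The characteristic polynomial is (x - 6)^2(x - 5)^3, so the factor x - 5 appears with exponent 3: the algebraic multiplicity is 3.

rank(A - 5I) = 3, so the eigenspace has dimension 5 - 3 = 2: the geometric multiplicity is 2.

Since 2 < 3, A is not diagonalizable.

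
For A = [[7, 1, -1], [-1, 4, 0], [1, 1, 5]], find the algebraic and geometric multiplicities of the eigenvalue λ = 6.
The characteristic polynomial is (x - 6)(x - 5)^2, so the factor x - 6 appears with exponent 1: the algebraic multiplicity is 1.

rank(A - 6I) = 2, so the eigenspace has dimension 3 - 2 = 1: the geometric multiplicity is 1.

algebraic multiplicity 1, geometric multiplicity 1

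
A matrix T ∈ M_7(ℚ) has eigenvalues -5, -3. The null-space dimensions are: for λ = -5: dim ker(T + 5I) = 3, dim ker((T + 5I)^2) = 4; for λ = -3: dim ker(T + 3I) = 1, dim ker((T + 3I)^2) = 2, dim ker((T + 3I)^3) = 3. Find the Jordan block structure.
λ = -5: successive nullity increments [3, 1] count blocks of size ≥ k; block sizes are [2, 1, 1].
λ = -3: successive nullity increments [1, 1, 1] count blocks of size ≥ k; block sizes are [3].

Jordan blocks: (-5, 2), (-5, 1), (-5, 1), (-3, 3)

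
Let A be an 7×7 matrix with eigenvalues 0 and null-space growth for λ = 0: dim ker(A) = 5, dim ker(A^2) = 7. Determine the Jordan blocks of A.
Jordan blocks: (0, 2), (0, 2), (0, 1), (0, 1), (0, 1)

λ = 0: successive nullity increments [5, 2] count blocks of size ≥ k; block sizes are [2, 2, 1, 1, 1].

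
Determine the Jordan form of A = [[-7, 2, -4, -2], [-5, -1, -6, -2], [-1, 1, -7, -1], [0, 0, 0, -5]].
J = [[-5, 1, 0, 0], [0, -5, 1, 0], [0, 0, -5, 0], [0, 0, 0, -5]]

The characteristic polynomial is det(xI - A) = (x + 5)^4, so the eigenvalues are -5 (algebraic multiplicity 4).

For λ = -5: rank(A + 5I) = 2, rank((A + 5I)^2) = 1, rank((A + 5I)^3) = 0. The eigenspace has dimension 4 - 2 = 2, so there are 2 Jordan blocks; the rank sequence gives block sizes [3, 1].

Assembling the blocks gives the Jordan form J above.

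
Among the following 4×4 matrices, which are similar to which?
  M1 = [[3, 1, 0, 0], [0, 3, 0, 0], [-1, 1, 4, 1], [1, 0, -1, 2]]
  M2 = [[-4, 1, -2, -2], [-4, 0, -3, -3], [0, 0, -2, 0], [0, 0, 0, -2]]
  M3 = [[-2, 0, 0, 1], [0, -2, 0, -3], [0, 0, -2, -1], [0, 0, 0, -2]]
Characteristic polynomials: χ_{M1} = (x - 3)^4, χ_{M2} = (x + 2)^4, χ_{M3} = (x + 2)^4.

{M1}: invariant factors (x - 3)^2, (x - 3)^2.

{M2}: invariant factors x + 2, (x + 2)^3.

{M3}: invariant factors x + 2, x + 2, (x + 2)^2.

Matrices are similar if and only if their invariant-factor lists agree; the partition into similarity classes is {M1}, {M2}, {M3}.

3 classes: {M1}, {M2}, {M3}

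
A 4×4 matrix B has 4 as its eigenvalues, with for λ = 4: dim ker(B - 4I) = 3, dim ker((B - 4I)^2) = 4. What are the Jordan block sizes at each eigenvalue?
Jordan blocks: (4, 2), (4, 1), (4, 1)

λ = 4: successive nullity increments [3, 1] count blocks of size ≥ k; block sizes are [2, 1, 1].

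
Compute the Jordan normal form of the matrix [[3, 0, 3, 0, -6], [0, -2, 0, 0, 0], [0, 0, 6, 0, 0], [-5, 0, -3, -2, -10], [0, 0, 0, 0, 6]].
J = [[-2, 0, 0, 0, 0], [0, -2, 0, 0, 0], [0, 0, 3, 0, 0], [0, 0, 0, 6, 0], [0, 0, 0, 0, 6]]

The characteristic polynomial is det(xI - A) = (x - 6)^2(x - 3)(x + 2)^2, so the eigenvalues are -2 (algebraic multiplicity 2), 3 (algebraic multiplicity 1), 6 (algebraic multiplicity 2).

For λ = -2: rank(A + 2I) = 3. The eigenspace has dimension 5 - 3 = 2, so there are 2 Jordan blocks; the rank sequence gives block sizes [1, 1].

For λ = 3: algebraic multiplicity 1 gives one 1×1 block.

For λ = 6: rank(A - 6I) = 3. The eigenspace has dimension 5 - 3 = 2, so there are 2 Jordan blocks; the rank sequence gives block sizes [1, 1].

Assembling the blocks gives the Jordan form J above.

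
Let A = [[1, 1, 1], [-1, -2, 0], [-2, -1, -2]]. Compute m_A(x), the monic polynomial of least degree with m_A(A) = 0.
m_A(x) = (x + 1)^3

The characteristic polynomial factors as (x + 1)^3. The minimal polynomial is ∏(x - λ)^{k_λ} where k_λ is the size of the largest Jordan block at λ.

For λ = -1: rank(A + I) = 2, and the largest Jordan block has size 3 (the smallest k with rank((A + I)^k) = rank((A + I)^(k+1))).

So m_A(x) = (x + 1)^3.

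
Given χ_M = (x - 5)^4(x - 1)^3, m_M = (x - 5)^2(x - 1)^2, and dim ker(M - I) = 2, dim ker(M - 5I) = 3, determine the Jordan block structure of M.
λ = 1: algebraic multiplicity 3 (exponent in χ_M), largest block size 2 (exponent in m_M), 2 blocks (geometric multiplicity). These force block sizes [2, 1].
λ = 5: algebraic multiplicity 4 (exponent in χ_M), largest block size 2 (exponent in m_M), 3 blocks (geometric multiplicity). These force block sizes [2, 1, 1].

Jordan blocks: (1, 2), (1, 1), (5, 2), (5, 1), (5, 1)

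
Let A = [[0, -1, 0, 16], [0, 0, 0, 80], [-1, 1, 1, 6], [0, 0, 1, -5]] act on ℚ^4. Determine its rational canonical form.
The invariant factors of A (the non-unit diagonal entries of the Smith normal form of xI - A over ℚ[x]) are (x - 4)(x + 4)(x^2 + 4x + 5), each dividing the next. The characteristic polynomial is their product, (x - 4)(x + 4)(x^2 + 4x + 5).

The rational canonical form is the block-diagonal matrix of companion matrices C(f_i):
R = [[0, 0, 0, 80], [1, 0, 0, 64], [0, 1, 0, 11], [0, 0, 1, -4]].

Note the characteristic polynomial does not split into linear factors over ℚ, so A has no Jordan form over ℚ; the rational canonical form exists over any field.

R = [[0, 0, 0, 80], [1, 0, 0, 64], [0, 1, 0, 11], [0, 0, 1, -4]]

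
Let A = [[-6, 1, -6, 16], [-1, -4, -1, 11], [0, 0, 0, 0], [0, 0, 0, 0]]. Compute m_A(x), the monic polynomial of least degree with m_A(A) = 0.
The characteristic polynomial factors as x^2(x + 5)^2. The minimal polynomial is ∏(x - λ)^{k_λ} where k_λ is the size of the largest Jordan block at λ.

For λ = -5: rank(A + 5I) = 3, and the largest Jordan block has size 2 (the smallest k with rank((A + 5I)^k) = rank((A + 5I)^(k+1))).
For λ = 0: rank(A) = 2, and the largest Jordan block has size 1 (the smallest k with rank(A^k) = rank(A^(k+1))).

So m_A(x) = x(x + 5)^2.

m_A(x) = x(x + 5)^2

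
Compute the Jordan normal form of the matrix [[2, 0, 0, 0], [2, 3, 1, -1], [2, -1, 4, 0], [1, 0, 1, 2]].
J = [[2, 0, 0, 0], [0, 3, 1, 0], [0, 0, 3, 1], [0, 0, 0, 3]]

The characteristic polynomial is det(xI - A) = (x - 3)^3(x - 2), so the eigenvalues are 2 (algebraic multiplicity 1), 3 (algebraic multiplicity 3).

For λ = 2: algebraic multiplicity 1 gives one 1×1 block.

For λ = 3: rank(A - 3I) = 3, rank((A - 3I)^2) = 2, rank((A - 3I)^3) = 1. The eigenspace has dimension 4 - 3 = 1, so there is 1 Jordan block; the rank sequence gives block sizes [3].

Assembling the blocks gives the Jordan form J above.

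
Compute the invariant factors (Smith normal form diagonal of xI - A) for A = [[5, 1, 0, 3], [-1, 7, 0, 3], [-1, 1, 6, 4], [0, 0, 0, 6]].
(x - 6)^2, (x - 6)^2

The Jordan structure of A has elementary divisors (x - 6)^2, (x - 6)^2. Arranging the block sizes at each eigenvalue in decreasing order and taking row products gives the invariant factors.

Invariant factors (smallest first, each dividing the next): (x - 6)^2, (x - 6)^2.

Check: the last factor (x - 6)^2 is the minimal polynomial, and the product (x - 6)^4 is the characteristic polynomial.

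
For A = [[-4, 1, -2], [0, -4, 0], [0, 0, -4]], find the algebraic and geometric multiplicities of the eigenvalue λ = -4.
The characteristic polynomial is (x + 4)^3, so the factor x + 4 appears with exponent 3: the algebraic multiplicity is 3.

rank(A + 4I) = 1, so the eigenspace has dimension 3 - 1 = 2: the geometric multiplicity is 2.

Since 2 < 3, A is not diagonalizable.

algebraic multiplicity 3, geometric multiplicity 2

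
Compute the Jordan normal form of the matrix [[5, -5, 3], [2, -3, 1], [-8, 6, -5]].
The characteristic polynomial is det(xI - A) = (x + 1)^3, so the eigenvalues are -1 (algebraic multiplicity 3).

For λ = -1: rank(A + I) = 2, rank((A + I)^2) = 1, rank((A + I)^3) = 0. The eigenspace has dimension 3 - 2 = 1, so there is 1 Jordan block; the rank sequence gives block sizes [3].

Assembling the blocks gives the Jordan form J above.

J = [[-1, 1, 0], [0, -1, 1], [0, 0, -1]]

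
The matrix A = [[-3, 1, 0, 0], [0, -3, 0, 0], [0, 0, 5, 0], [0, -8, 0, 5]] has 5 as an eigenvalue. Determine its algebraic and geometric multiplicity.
algebraic multiplicity 2, geometric multiplicity 2

The characteristic polynomial is (x - 5)^2(x + 3)^2, so the factor x - 5 appears with exponent 2: the algebraic multiplicity is 2.

rank(A - 5I) = 2, so the eigenspace has dimension 4 - 2 = 2: the geometric multiplicity is 2.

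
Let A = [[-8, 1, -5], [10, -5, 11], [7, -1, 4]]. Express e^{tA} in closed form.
A has Jordan form J = [[-4, 1, 0], [0, -4, 0], [0, 0, -1]] with A = PJP^{-1}, so e^{tA} = P e^{tJ} P^{-1}.

For a Jordan block J_k(λ), e^{tJ_k(λ)} = e^{λt} · (I + tN + t^2 N^2/2! + ... + t^{k-1} N^{k-1}/(k-1)!) where N is the nilpotent superdiagonal part.

Assembling the blocks and conjugating back gives the entries of e^{tA} as shown above.

e^{tA} = [[(-t - e^{3*t} + 2)*e^{-4*t}, t*e^{-4*t}, (-2*t - e^{3*t} + 1)*e^{-4*t}], [(t + 3*e^{3*t} - 3)*e^{-4*t}, (1 - t)*e^{-4*t}, (2*t + 3*e^{3*t} - 3)*e^{-4*t}], [(t + 2*e^{3*t} - 2)*e^{-4*t}, -t*e^{-4*t}, (2*t + 2*e^{3*t} - 1)*e^{-4*t}]]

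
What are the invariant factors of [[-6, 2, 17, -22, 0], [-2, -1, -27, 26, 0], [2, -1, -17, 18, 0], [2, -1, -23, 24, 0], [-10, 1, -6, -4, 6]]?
x - 6, (x - 6)(x + 2)^3

The Jordan structure of A has elementary divisors (x + 2)^3, (x - 6), (x - 6). Arranging the block sizes at each eigenvalue in decreasing order and taking row products gives the invariant factors.

Invariant factors (smallest first, each dividing the next): x - 6, (x - 6)(x + 2)^3.

Check: the last factor (x - 6)(x + 2)^3 is the minimal polynomial, and the product (x - 6)^2(x + 2)^3 is the characteristic polynomial.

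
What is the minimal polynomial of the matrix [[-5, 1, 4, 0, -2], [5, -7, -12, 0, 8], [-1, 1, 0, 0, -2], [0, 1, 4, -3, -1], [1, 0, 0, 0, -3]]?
The characteristic polynomial factors as (x + 3)^2(x + 4)^3. The minimal polynomial is ∏(x - λ)^{k_λ} where k_λ is the size of the largest Jordan block at λ.

For λ = -4: rank(A + 4I) = 3, and the largest Jordan block has size 2 (the smallest k with rank((A + 4I)^k) = rank((A + 4I)^(k+1))).
For λ = -3: rank(A + 3I) = 4, and the largest Jordan block has size 2 (the smallest k with rank((A + 3I)^k) = rank((A + 3I)^(k+1))).

So m_A(x) = (x + 3)^2(x + 4)^2.

m_A(x) = (x + 3)^2(x + 4)^2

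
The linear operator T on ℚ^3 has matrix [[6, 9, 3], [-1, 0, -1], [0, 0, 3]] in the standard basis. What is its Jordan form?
J = [[3, 1, 0], [0, 3, 0], [0, 0, 3]]

The characteristic polynomial is det(xI - A) = (x - 3)^3, so the eigenvalues are 3 (algebraic multiplicity 3).

For λ = 3: rank(A - 3I) = 1, rank((A - 3I)^2) = 0. The eigenspace has dimension 3 - 1 = 2, so there are 2 Jordan blocks; the rank sequence gives block sizes [2, 1].

Assembling the blocks gives the Jordan form J above.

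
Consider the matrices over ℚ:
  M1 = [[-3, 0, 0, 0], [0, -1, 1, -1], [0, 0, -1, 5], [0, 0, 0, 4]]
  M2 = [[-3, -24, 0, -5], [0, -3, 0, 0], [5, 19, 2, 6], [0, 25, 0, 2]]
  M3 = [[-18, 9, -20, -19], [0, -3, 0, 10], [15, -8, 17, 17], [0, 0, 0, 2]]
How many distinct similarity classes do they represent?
2 classes: {M1}, {M2, M3}

Characteristic polynomials: χ_{M1} = (x - 4)(x + 1)^2(x + 3), χ_{M2} = (x - 2)^2(x + 3)^2, χ_{M3} = (x - 2)^2(x + 3)^2.

{M1}: invariant factors (x - 4)(x + 1)^2(x + 3).

{M2, M3}: invariant factors (x - 2)^2(x + 3)^2.

Matrices are similar if and only if their invariant-factor lists agree; the partition into similarity classes is {M1}, {M2, M3}.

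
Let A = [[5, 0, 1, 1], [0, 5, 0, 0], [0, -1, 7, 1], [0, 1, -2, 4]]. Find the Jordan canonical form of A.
The characteristic polynomial is det(xI - A) = (x - 6)(x - 5)^3, so the eigenvalues are 5 (algebraic multiplicity 3), 6 (algebraic multiplicity 1).

For λ = 5: rank(A - 5I) = 2, rank((A - 5I)^2) = 1. The eigenspace has dimension 4 - 2 = 2, so there are 2 Jordan blocks; the rank sequence gives block sizes [2, 1].

For λ = 6: algebraic multiplicity 1 gives one 1×1 block.

Assembling the blocks gives the Jordan form J above.

J = [[5, 1, 0, 0], [0, 5, 0, 0], [0, 0, 5, 0], [0, 0, 0, 6]]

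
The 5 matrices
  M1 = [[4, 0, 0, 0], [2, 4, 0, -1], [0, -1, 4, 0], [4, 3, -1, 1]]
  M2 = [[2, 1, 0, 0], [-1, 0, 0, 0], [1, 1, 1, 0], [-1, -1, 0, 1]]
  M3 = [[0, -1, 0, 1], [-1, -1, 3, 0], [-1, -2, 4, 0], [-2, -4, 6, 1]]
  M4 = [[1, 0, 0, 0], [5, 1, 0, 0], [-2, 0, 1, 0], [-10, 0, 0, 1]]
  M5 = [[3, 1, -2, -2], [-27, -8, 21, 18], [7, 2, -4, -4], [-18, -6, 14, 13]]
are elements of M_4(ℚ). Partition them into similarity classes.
3 classes: {M1}, {M2, M4}, {M3, M5}

Characteristic polynomials: χ_{M1} = (x - 4)(x - 3)^3, χ_{M2} = (x - 1)^4, χ_{M3} = (x - 1)^4, χ_{M4} = (x - 1)^4, χ_{M5} = (x - 1)^4.

{M1}: invariant factors (x - 4)(x - 3)^3.

{M2, M4}: invariant factors x - 1, x - 1, (x - 1)^2.

{M3, M5}: invariant factors x - 1, (x - 1)^3.

Matrices are similar if and only if their invariant-factor lists agree; the partition into similarity classes is {M1}, {M2, M4}, {M3, M5}.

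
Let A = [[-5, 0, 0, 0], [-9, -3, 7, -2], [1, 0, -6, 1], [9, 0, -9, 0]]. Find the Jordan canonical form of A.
The characteristic polynomial is det(xI - A) = (x + 3)^3(x + 5), so the eigenvalues are -5 (algebraic multiplicity 1), -3 (algebraic multiplicity 3).

For λ = -5: algebraic multiplicity 1 gives one 1×1 block.

For λ = -3: rank(A + 3I) = 3, rank((A + 3I)^2) = 2, rank((A + 3I)^3) = 1. The eigenspace has dimension 4 - 3 = 1, so there is 1 Jordan block; the rank sequence gives block sizes [3].

Assembling the blocks gives the Jordan form J above.

J = [[-5, 0, 0, 0], [0, -3, 1, 0], [0, 0, -3, 1], [0, 0, 0, -3]]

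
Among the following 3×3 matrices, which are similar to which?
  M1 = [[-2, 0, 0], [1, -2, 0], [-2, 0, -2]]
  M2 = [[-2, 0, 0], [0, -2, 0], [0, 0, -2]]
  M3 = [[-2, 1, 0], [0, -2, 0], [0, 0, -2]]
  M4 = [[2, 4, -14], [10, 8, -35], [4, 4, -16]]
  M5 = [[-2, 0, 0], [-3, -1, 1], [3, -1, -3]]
2 classes: {M1, M3, M4, M5}, {M2}

Characteristic polynomials: χ_{M1} = (x + 2)^3, χ_{M2} = (x + 2)^3, χ_{M3} = (x + 2)^3, χ_{M4} = (x + 2)^3, χ_{M5} = (x + 2)^3.

{M1, M3, M4, M5}: invariant factors x + 2, (x + 2)^2.

{M2}: invariant factors x + 2, x + 2, x + 2.

Matrices are similar if and only if their invariant-factor lists agree; the partition into similarity classes is {M1, M3, M4, M5}, {M2}.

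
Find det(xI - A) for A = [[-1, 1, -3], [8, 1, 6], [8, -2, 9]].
xI - A = [[x + 1, -1, 3], [-8, x - 1, -6], [-8, 2, x - 9]].

Expanding det(xI - A) along the first row:
det(xI - A) = + (x + 1)·det([[x - 1, -6], [2, x - 9]]) - (-1)·det([[-8, -6], [-8, x - 9]]) + (3)·det([[-8, x - 1], [-8, 2]]).

Evaluating gives χ_A(x) = x^3 - 9x^2 + 27x - 27 = (x - 3)^3.

χ_A(x) = (x - 3)^3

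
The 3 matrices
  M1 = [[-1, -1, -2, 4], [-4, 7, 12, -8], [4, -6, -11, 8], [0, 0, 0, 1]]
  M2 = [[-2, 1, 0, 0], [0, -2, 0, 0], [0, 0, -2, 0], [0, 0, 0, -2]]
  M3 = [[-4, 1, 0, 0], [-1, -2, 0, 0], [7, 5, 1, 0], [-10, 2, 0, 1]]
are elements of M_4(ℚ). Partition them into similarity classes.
Characteristic polynomials: χ_{M1} = (x - 1)^2(x + 3)^2, χ_{M2} = (x + 2)^4, χ_{M3} = (x - 1)^2(x + 3)^2.

{M1, M3}: invariant factors x - 1, (x - 1)(x + 3)^2.

{M2}: invariant factors x + 2, x + 2, (x + 2)^2.

Matrices are similar if and only if their invariant-factor lists agree; the partition into similarity classes is {M1, M3}, {M2}.

2 classes: {M1, M3}, {M2}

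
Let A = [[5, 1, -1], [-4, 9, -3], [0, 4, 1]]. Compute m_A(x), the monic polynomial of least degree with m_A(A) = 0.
The characteristic polynomial factors as (x - 5)^3. The minimal polynomial is ∏(x - λ)^{k_λ} where k_λ is the size of the largest Jordan block at λ.

For λ = 5: rank(A - 5I) = 2, and the largest Jordan block has size 3 (the smallest k with rank((A - 5I)^k) = rank((A - 5I)^(k+1))).

So m_A(x) = (x - 5)^3.

m_A(x) = (x - 5)^3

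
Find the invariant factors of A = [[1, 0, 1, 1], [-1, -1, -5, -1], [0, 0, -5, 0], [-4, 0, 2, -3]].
The Jordan structure of A has elementary divisors (x + 5), (x + 1)^3. Arranging the block sizes at each eigenvalue in decreasing order and taking row products gives the invariant factors.

Invariant factors (smallest first, each dividing the next): (x + 1)^3(x + 5).

Check: the last factor (x + 1)^3(x + 5) is the minimal polynomial, and the product (x + 1)^3(x + 5) is the characteristic polynomial.

(x + 1)^3(x + 5)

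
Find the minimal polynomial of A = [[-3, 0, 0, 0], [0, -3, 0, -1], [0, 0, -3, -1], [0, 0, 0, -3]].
m_A(x) = (x + 3)^2

The characteristic polynomial factors as (x + 3)^4. The minimal polynomial is ∏(x - λ)^{k_λ} where k_λ is the size of the largest Jordan block at λ.

For λ = -3: rank(A + 3I) = 1, and the largest Jordan block has size 2 (the smallest k with rank((A + 3I)^k) = rank((A + 3I)^(k+1))).

So m_A(x) = (x + 3)^2.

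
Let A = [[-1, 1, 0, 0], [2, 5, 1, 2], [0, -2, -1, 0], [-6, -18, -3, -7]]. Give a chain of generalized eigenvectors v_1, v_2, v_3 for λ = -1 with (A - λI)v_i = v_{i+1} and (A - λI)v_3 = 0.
We seek v_1 ∈ ker((A + I)^3) \ ker((A + I)^2), then set v_{i+1} = (A + I) v_i.

One such chain is v_1 = [[0, 0, 1, 0]]^T, v_2 = [[0, 1, 0, -3]]^T, v_3 = [[1, 0, -2, 0]]^T. Check: (A + I) v_3 = [[0, 0, 0, 0]]^T = 0.

v_1 = [[0, 0, 1, 0]]^T, v_2 = [[0, 1, 0, -3]]^T, v_3 = [[1, 0, -2, 0]]^T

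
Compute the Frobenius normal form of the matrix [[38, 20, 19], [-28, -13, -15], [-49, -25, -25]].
R = [[0, 0, -3], [1, 0, 3], [0, 1, 0]]

The invariant factors of A (the non-unit diagonal entries of the Smith normal form of xI - A over ℚ[x]) are x^3 - 3x + 3, each dividing the next. The characteristic polynomial is their product, x^3 - 3x + 3.

The rational canonical form is the block-diagonal matrix of companion matrices C(f_i):
R = [[0, 0, -3], [1, 0, 3], [0, 1, 0]].

Note the characteristic polynomial does not split into linear factors over ℚ, so A has no Jordan form over ℚ; the rational canonical form exists over any field.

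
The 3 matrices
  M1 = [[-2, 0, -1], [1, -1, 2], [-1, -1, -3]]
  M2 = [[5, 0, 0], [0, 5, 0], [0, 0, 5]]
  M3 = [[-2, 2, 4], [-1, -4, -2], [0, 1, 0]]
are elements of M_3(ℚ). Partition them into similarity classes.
Characteristic polynomials: χ_{M1} = (x + 2)^3, χ_{M2} = (x - 5)^3, χ_{M3} = (x + 2)^3.

{M1, M3}: invariant factors (x + 2)^3.

{M2}: invariant factors x - 5, x - 5, x - 5.

Matrices are similar if and only if their invariant-factor lists agree; the partition into similarity classes is {M1, M3}, {M2}.

2 classes: {M1, M3}, {M2}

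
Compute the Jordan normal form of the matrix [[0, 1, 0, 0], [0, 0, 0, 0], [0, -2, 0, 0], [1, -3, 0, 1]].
J = [[0, 1, 0, 0], [0, 0, 0, 0], [0, 0, 0, 0], [0, 0, 0, 1]]

The characteristic polynomial is det(xI - A) = x^3(x - 1), so the eigenvalues are 0 (algebraic multiplicity 3), 1 (algebraic multiplicity 1).

For λ = 0: rank(A) = 2, rank(A^2) = 1. The eigenspace has dimension 4 - 2 = 2, so there are 2 Jordan blocks; the rank sequence gives block sizes [2, 1].

For λ = 1: algebraic multiplicity 1 gives one 1×1 block.

Assembling the blocks gives the Jordan form J above.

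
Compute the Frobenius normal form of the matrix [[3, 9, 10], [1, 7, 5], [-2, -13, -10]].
R = [[0, 0, -5], [1, 0, 3], [0, 1, 0]]

The invariant factors of A (the non-unit diagonal entries of the Smith normal form of xI - A over ℚ[x]) are x^3 - 3x + 5, each dividing the next. The characteristic polynomial is their product, x^3 - 3x + 5.

The rational canonical form is the block-diagonal matrix of companion matrices C(f_i):
R = [[0, 0, -5], [1, 0, 3], [0, 1, 0]].

Note the characteristic polynomial does not split into linear factors over ℚ, so A has no Jordan form over ℚ; the rational canonical form exists over any field.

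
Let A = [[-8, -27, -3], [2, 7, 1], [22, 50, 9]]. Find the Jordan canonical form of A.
J = [[-2, 0, 0], [0, 5, 1], [0, 0, 5]]

The characteristic polynomial is det(xI - A) = (x - 5)^2(x + 2), so the eigenvalues are -2 (algebraic multiplicity 1), 5 (algebraic multiplicity 2).

For λ = -2: algebraic multiplicity 1 gives one 1×1 block.

For λ = 5: rank(A - 5I) = 2, rank((A - 5I)^2) = 1. The eigenspace has dimension 3 - 2 = 1, so there is 1 Jordan block; the rank sequence gives block sizes [2].

Assembling the blocks gives the Jordan form J above.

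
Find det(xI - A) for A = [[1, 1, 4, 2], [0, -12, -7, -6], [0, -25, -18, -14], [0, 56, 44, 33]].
xI - A = [[x - 1, -1, -4, -2], [0, x + 12, 7, 6], [0, 25, x + 18, 14], [0, -56, -44, x - 33]].

Expanding det(xI - A) along the first row:
det(xI - A) = + (x - 1)·det([[x + 12, 7, 6], [25, x + 18, 14], [-56, -44, x - 33]]) - (-1)·det([[0, 7, 6], [0, x + 18, 14], [0, -44, x - 33]]) + (-4)·det([[0, x + 12, 6], [0, 25, 14], [0, -56, x - 33]]) - (-2)·det([[0, x + 12, 7], [0, 25, x + 18], [0, -56, -44]]).

Evaluating gives χ_A(x) = x^4 - 4x^3 + 6x^2 - 4x + 1 = (x - 1)^4.

χ_A(x) = (x - 1)^4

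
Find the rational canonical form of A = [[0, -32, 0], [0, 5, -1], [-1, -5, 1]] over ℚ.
R = [[0, 0, -32], [1, 0, 0], [0, 1, 6]]

The invariant factors of A (the non-unit diagonal entries of the Smith normal form of xI - A over ℚ[x]) are (x - 4)^2(x + 2), each dividing the next. The characteristic polynomial is their product, (x - 4)^2(x + 2).

The rational canonical form is the block-diagonal matrix of companion matrices C(f_i):
R = [[0, 0, -32], [1, 0, 0], [0, 1, 6]].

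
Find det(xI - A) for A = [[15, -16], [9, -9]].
χ_A(x) = (x - 3)^2

xI - A = [[x - 15, 16], [-9, x + 9]].

Expanding det(xI - A) along the first row:
det(xI - A) = + (x - 15)·det([[x + 9]]) - (16)·det([[-9]]).

Evaluating gives χ_A(x) = x^2 - 6x + 9 = (x - 3)^2.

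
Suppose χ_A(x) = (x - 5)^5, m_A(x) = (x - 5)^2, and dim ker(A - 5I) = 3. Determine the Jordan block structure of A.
Jordan blocks: (5, 2), (5, 2), (5, 1)

λ = 5: algebraic multiplicity 5 (exponent in χ_A), largest block size 2 (exponent in m_A), 3 blocks (geometric multiplicity). These force block sizes [2, 2, 1].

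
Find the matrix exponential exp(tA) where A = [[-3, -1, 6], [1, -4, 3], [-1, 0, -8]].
A has Jordan form J = [[-5, 1, 0], [0, -5, 1], [0, 0, -5]] with A = PJP^{-1}, so e^{tA} = P e^{tJ} P^{-1}.

For a Jordan block J_k(λ), e^{tJ_k(λ)} = e^{λt} · (I + tN + t^2 N^2/2! + ... + t^{k-1} N^{k-1}/(k-1)!) where N is the nilpotent superdiagonal part.

Assembling the blocks and conjugating back gives the entries of e^{tA} as shown above.

e^{tA} = [[(-3*t^2 + 4*t + 2)*e^{-5*t}/2, t*(-3*t - 2)*e^{-5*t}/2, 3*t*(4 - 3*t)*e^{-5*t}/2], [t*e^{-5*t}, (t + 1)*e^{-5*t}, 3*t*e^{-5*t}], [t*(t - 2)*e^{-5*t}/2, t^2*e^{-5*t}/2, (3*t^2 - 6*t + 2)*e^{-5*t}/2]]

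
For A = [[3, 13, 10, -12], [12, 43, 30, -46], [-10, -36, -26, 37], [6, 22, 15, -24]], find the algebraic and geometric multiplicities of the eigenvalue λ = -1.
algebraic multiplicity 4, geometric multiplicity 2

The characteristic polynomial is (x + 1)^4, so the factor x + 1 appears with exponent 4: the algebraic multiplicity is 4.

rank(A + I) = 2, so the eigenspace has dimension 4 - 2 = 2: the geometric multiplicity is 2.

Since 2 < 4, A is not diagonalizable.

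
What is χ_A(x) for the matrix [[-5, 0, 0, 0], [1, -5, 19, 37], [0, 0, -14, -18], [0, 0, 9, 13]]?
xI - A = [[x + 5, 0, 0, 0], [-1, x + 5, -19, -37], [0, 0, x + 14, 18], [0, 0, -9, x - 13]].

Expanding det(xI - A) along the first row:
det(xI - A) = + (x + 5)·det([[x + 5, -19, -37], [0, x + 14, 18], [0, -9, x - 13]]) - (0)·det([[-1, -19, -37], [0, x + 14, 18], [0, -9, x - 13]]) + (0)·det([[-1, x + 5, -37], [0, 0, 18], [0, 0, x - 13]]) - (0)·det([[-1, x + 5, -19], [0, 0, x + 14], [0, 0, -9]]).

Evaluating gives χ_A(x) = x^4 + 11x^3 + 15x^2 - 175x - 500 = (x - 4)(x + 5)^3.

χ_A(x) = (x - 4)(x + 5)^3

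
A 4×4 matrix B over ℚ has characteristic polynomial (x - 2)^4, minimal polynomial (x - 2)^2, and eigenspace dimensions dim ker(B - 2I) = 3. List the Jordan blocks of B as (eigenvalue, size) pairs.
Jordan blocks: (2, 2), (2, 1), (2, 1)

λ = 2: algebraic multiplicity 4 (exponent in χ_B), largest block size 2 (exponent in m_B), 3 blocks (geometric multiplicity). These force block sizes [2, 1, 1].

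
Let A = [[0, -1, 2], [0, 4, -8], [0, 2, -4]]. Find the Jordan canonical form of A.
The characteristic polynomial is det(xI - A) = x^3, so the eigenvalues are 0 (algebraic multiplicity 3).

For λ = 0: rank(A) = 1, rank(A^2) = 0. The eigenspace has dimension 3 - 1 = 2, so there are 2 Jordan blocks; the rank sequence gives block sizes [2, 1].

Assembling the blocks gives the Jordan form J above.

J = [[0, 1, 0], [0, 0, 0], [0, 0, 0]]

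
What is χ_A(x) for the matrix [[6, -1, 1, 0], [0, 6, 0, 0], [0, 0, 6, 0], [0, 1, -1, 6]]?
χ_A(x) = (x - 6)^4

xI - A = [[x - 6, 1, -1, 0], [0, x - 6, 0, 0], [0, 0, x - 6, 0], [0, -1, 1, x - 6]].

Expanding det(xI - A) along the first row:
det(xI - A) = + (x - 6)·det([[x - 6, 0, 0], [0, x - 6, 0], [-1, 1, x - 6]]) - (1)·det([[0, 0, 0], [0, x - 6, 0], [0, 1, x - 6]]) + (-1)·det([[0, x - 6, 0], [0, 0, 0], [0, -1, x - 6]]) - (0)·det([[0, x - 6, 0], [0, 0, x - 6], [0, -1, 1]]).

Evaluating gives χ_A(x) = x^4 - 24x^3 + 216x^2 - 864x + 1296 = (x - 6)^4.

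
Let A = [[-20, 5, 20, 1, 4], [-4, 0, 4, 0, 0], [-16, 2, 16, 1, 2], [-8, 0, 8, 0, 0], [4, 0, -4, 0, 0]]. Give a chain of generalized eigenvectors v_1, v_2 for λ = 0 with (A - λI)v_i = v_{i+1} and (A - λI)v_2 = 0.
We seek v_1 ∈ ker(A^2) \ ker(A), then set v_{i+1} = A v_i.

One such chain is v_1 = [[1, 0, 1, 1, 0]]^T, v_2 = [[1, 0, 1, 0, 0]]^T. Check: A v_2 = [[0, 0, 0, 0, 0]]^T = 0.

v_1 = [[1, 0, 1, 1, 0]]^T, v_2 = [[1, 0, 1, 0, 0]]^T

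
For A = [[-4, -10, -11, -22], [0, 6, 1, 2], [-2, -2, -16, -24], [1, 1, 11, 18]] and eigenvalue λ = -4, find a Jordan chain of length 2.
v_1 = [[1, 0, 2, -1]]^T, v_2 = [[0, 0, -2, 1]]^T

We seek v_1 ∈ ker((A + 4I)^2) \ ker(A + 4I), then set v_{i+1} = (A + 4I) v_i.

One such chain is v_1 = [[1, 0, 2, -1]]^T, v_2 = [[0, 0, -2, 1]]^T. Check: (A + 4I) v_2 = [[0, 0, 0, 0]]^T = 0.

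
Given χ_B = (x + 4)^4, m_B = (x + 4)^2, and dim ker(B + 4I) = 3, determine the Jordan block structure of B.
λ = -4: algebraic multiplicity 4 (exponent in χ_B), largest block size 2 (exponent in m_B), 3 blocks (geometric multiplicity). These force block sizes [2, 1, 1].

Jordan blocks: (-4, 2), (-4, 1), (-4, 1)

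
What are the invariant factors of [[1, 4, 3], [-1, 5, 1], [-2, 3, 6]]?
The Jordan structure of A has elementary divisors (x - 4)^3. Arranging the block sizes at each eigenvalue in decreasing order and taking row products gives the invariant factors.

Invariant factors (smallest first, each dividing the next): (x - 4)^3.

Check: the last factor (x - 4)^3 is the minimal polynomial, and the product (x - 4)^3 is the characteristic polynomial.

(x - 4)^3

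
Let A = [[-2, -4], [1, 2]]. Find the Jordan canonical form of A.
J = [[0, 1], [0, 0]]

The characteristic polynomial is det(xI - A) = x^2, so the eigenvalues are 0 (algebraic multiplicity 2).

For λ = 0: rank(A) = 1, rank(A^2) = 0. The eigenspace has dimension 2 - 1 = 1, so there is 1 Jordan block; the rank sequence gives block sizes [2].

Assembling the blocks gives the Jordan form J above.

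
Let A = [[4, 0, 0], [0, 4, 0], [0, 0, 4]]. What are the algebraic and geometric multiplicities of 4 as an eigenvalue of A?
algebraic multiplicity 3, geometric multiplicity 3

The characteristic polynomial is (x - 4)^3, so the factor x - 4 appears with exponent 3: the algebraic multiplicity is 3.

rank(A - 4I) = 0, so the eigenspace has dimension 3 - 0 = 3: the geometric multiplicity is 3.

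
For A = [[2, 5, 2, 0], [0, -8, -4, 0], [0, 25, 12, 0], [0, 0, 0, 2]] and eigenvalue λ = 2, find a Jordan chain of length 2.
v_1 = [[2, 3, -7, 1]]^T, v_2 = [[1, -2, 5, 0]]^T

We seek v_1 ∈ ker((A - 2I)^2) \ ker(A - 2I), then set v_{i+1} = (A - 2I) v_i.

One such chain is v_1 = [[2, 3, -7, 1]]^T, v_2 = [[1, -2, 5, 0]]^T. Check: (A - 2I) v_2 = [[0, 0, 0, 0]]^T = 0.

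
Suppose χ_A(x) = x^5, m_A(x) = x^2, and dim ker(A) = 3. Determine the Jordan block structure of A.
λ = 0: algebraic multiplicity 5 (exponent in χ_A), largest block size 2 (exponent in m_A), 3 blocks (geometric multiplicity). These force block sizes [2, 2, 1].

Jordan blocks: (0, 2), (0, 2), (0, 1)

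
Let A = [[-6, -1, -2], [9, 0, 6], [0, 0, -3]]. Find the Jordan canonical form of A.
The characteristic polynomial is det(xI - A) = (x + 3)^3, so the eigenvalues are -3 (algebraic multiplicity 3).

For λ = -3: rank(A + 3I) = 1, rank((A + 3I)^2) = 0. The eigenspace has dimension 3 - 1 = 2, so there are 2 Jordan blocks; the rank sequence gives block sizes [2, 1].

Assembling the blocks gives the Jordan form J above.

J = [[-3, 1, 0], [0, -3, 0], [0, 0, -3]]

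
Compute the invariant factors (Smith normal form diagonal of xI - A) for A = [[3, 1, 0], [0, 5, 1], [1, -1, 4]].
(x - 4)^3

The Jordan structure of A has elementary divisors (x - 4)^3. Arranging the block sizes at each eigenvalue in decreasing order and taking row products gives the invariant factors.

Invariant factors (smallest first, each dividing the next): (x - 4)^3.

Check: the last factor (x - 4)^3 is the minimal polynomial, and the product (x - 4)^3 is the characteristic polynomial.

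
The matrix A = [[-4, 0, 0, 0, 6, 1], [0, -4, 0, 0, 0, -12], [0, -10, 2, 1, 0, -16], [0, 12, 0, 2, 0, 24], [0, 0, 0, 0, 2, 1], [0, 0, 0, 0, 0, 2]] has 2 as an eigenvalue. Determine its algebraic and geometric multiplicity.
algebraic multiplicity 4, geometric multiplicity 2

The characteristic polynomial is (x - 2)^4(x + 4)^2, so the factor x - 2 appears with exponent 4: the algebraic multiplicity is 4.

rank(A - 2I) = 4, so the eigenspace has dimension 6 - 4 = 2: the geometric multiplicity is 2.

Since 2 < 4, A is not diagonalizable.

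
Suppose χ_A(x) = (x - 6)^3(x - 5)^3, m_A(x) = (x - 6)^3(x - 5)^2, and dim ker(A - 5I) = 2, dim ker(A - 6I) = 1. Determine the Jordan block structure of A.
Jordan blocks: (5, 2), (5, 1), (6, 3)

λ = 5: algebraic multiplicity 3 (exponent in χ_A), largest block size 2 (exponent in m_A), 2 blocks (geometric multiplicity). These force block sizes [2, 1].
λ = 6: algebraic multiplicity 3 (exponent in χ_A), largest block size 3 (exponent in m_A), 1 block (geometric multiplicity). This forces block sizes [3].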